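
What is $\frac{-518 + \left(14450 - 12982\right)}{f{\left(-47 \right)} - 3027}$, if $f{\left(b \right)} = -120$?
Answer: $- \frac{950}{3147} \approx -0.30187$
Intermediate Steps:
$\frac{-518 + \left(14450 - 12982\right)}{f{\left(-47 \right)} - 3027} = \frac{-518 + \left(14450 - 12982\right)}{-120 - 3027} = \frac{-518 + \left(14450 - 12982\right)}{-3147} = \left(-518 + 1468\right) \left(- \frac{1}{3147}\right) = 950 \left(- \frac{1}{3147}\right) = - \frac{950}{3147}$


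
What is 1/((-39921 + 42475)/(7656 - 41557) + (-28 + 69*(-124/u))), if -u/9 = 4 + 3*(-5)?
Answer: -1118733/128094458 ≈ -0.0087337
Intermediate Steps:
u = 99 (u = -9*(4 + 3*(-5)) = -9*(4 - 15) = -9*(-11) = 99)
1/((-39921 + 42475)/(7656 - 41557) + (-28 + 69*(-124/u))) = 1/((-39921 + 42475)/(7656 - 41557) + (-28 + 69*(-124/99))) = 1/(2554/(-33901) + (-28 + 69*(-124*1/99))) = 1/(2554*(-1/33901) + (-28 + 69*(-124/99))) = 1/(-2554/33901 + (-28 - 2852/33)) = 1/(-2554/33901 - 3776/33) = 1/(-128094458/1118733) = -1118733/128094458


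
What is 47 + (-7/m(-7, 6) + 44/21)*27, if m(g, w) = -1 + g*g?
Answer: 11159/112 ≈ 99.634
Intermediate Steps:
m(g, w) = -1 + g**2
47 + (-7/m(-7, 6) + 44/21)*27 = 47 + (-7/(-1 + (-7)**2) + 44/21)*27 = 47 + (-7/(-1 + 49) + 44*(1/21))*27 = 47 + (-7/48 + 44/21)*27 = 47 + (655/336)*27 = 47 + 5895/112 = 11159/112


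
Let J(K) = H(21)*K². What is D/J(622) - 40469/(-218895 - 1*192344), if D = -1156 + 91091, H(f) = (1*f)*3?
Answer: 1023363721013/10023412724388 ≈ 0.10210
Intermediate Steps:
H(f) = 3*f (H(f) = f*3 = 3*f)
J(K) = 63*K² (J(K) = (3*21)*K² = 63*K²)
D = 89935
D/J(622) - 40469/(-218895 - 1*192344) = 89935/((63*622²)) - 40469/(-218895 - 1*192344) = 89935/((63*386884)) - 40469/(-218895 - 192344) = 89935/24373692 - 40469/(-411239) = 89935*(1/24373692) - 40469*(-1/411239) = 89935/24373692 + 40469/411239 = 1023363721013/10023412724388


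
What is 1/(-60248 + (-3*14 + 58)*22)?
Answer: -1/59896 ≈ -1.6696e-5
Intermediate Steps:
1/(-60248 + (-3*14 + 58)*22) = 1/(-60248 + (-42 + 58)*22) = 1/(-60248 + 16*22) = 1/(-60248 + 352) = 1/(-59896) = -1/59896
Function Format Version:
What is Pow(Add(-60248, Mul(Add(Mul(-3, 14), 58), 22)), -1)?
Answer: Rational(-1, 59896) ≈ -1.6696e-5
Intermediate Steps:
Pow(Add(-60248, Mul(Add(Mul(-3, 14), 58), 22)), -1) = Pow(Add(-60248, Mul(Add(-42, 58), 22)), -1) = Pow(Add(-60248, Mul(16, 22)), -1) = Pow(Add(-60248, 352), -1) = Pow(-59896, -1) = Rational(-1, 59896)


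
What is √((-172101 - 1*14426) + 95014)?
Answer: I*√91513 ≈ 302.51*I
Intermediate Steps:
√((-172101 - 1*14426) + 95014) = √((-172101 - 14426) + 95014) = √(-186527 + 95014) = √(-91513) = I*√91513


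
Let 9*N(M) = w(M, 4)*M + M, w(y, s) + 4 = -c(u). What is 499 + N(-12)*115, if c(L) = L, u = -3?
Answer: 499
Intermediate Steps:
w(y, s) = -1 (w(y, s) = -4 - 1*(-3) = -4 + 3 = -1)
N(M) = 0 (N(M) = (-M + M)/9 = (⅑)*0 = 0)
499 + N(-12)*115 = 499 + 0*115 = 499 + 0 = 499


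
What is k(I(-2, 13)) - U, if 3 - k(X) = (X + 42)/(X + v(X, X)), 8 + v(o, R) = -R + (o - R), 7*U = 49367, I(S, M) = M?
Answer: -394383/56 ≈ -7042.6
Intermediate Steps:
U = 49367/7 (U = (⅐)*49367 = 49367/7 ≈ 7052.4)
v(o, R) = -8 + o - 2*R (v(o, R) = -8 + (-R + (o - R)) = -8 + (o - 2*R) = -8 + o - 2*R)
k(X) = 33/4 + X/8 (k(X) = 3 - (X + 42)/(X + (-8 + X - 2*X)) = 3 - (42 + X)/(X + (-8 - X)) = 3 - (42 + X)/(-8) = 3 - (42 + X)*(-1)/8 = 3 - (-21/4 - X/8) = 3 + (21/4 + X/8) = 33/4 + X/8)
k(I(-2, 13)) - U = (33/4 + (⅛)*13) - 1*49367/7 = (33/4 + 13/8) - 49367/7 = 79/8 - 49367/7 = -394383/56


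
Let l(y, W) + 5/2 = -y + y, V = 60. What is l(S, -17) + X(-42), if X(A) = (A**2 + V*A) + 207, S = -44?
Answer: -1103/2 ≈ -551.50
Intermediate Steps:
l(y, W) = -5/2 (l(y, W) = -5/2 + (-y + y) = -5/2 + 0 = -5/2)
X(A) = 207 + A**2 + 60*A (X(A) = (A**2 + 60*A) + 207 = 207 + A**2 + 60*A)
l(S, -17) + X(-42) = -5/2 + (207 + (-42)**2 + 60*(-42)) = -5/2 + (207 + 1764 - 2520) = -5/2 - 549 = -1103/2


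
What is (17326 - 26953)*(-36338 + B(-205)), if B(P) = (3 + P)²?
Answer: -42994182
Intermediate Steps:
(17326 - 26953)*(-36338 + B(-205)) = (17326 - 26953)*(-36338 + (3 - 205)²) = -9627*(-36338 + (-202)²) = -9627*(-36338 + 40804) = -9627*4466 = -42994182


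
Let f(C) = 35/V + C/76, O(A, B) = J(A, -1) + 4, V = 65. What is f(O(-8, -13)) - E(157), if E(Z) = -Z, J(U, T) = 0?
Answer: 38925/247 ≈ 157.59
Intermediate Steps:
O(A, B) = 4 (O(A, B) = 0 + 4 = 4)
f(C) = 7/13 + C/76 (f(C) = 35/65 + C/76 = 35*(1/65) + C*(1/76) = 7/13 + C/76)
f(O(-8, -13)) - E(157) = (7/13 + (1/76)*4) - (-1)*157 = (7/13 + 1/19) - 1*(-157) = 146/247 + 157 = 38925/247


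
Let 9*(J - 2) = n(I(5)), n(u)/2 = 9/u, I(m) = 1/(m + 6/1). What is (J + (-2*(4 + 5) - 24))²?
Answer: 324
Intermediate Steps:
I(m) = 1/(6 + m) (I(m) = 1/(m + 6*1) = 1/(m + 6) = 1/(6 + m))
n(u) = 18/u (n(u) = 2*(9/u) = 18/u)
J = 24 (J = 2 + (18/(1/(6 + 5)))/9 = 2 + (18/(1/11))/9 = 2 + (18*11)/9 = 2 + (⅑)*198 = 2 + 22 = 24)
(J + (-2*(4 + 5) - 24))² = (24 + (-2*(4 + 5) - 24))² = (24 + (-2*9 - 24))² = (24 + (-18 - 24))² = (24 - 42)² = (-18)² = 324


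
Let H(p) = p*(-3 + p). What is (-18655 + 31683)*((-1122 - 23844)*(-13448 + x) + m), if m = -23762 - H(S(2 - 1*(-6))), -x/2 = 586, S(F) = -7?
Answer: 4754947558464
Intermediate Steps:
x = -1172 (x = -2*586 = -1172)
m = -23832 (m = -23762 - (-7)*(-3 - 7) = -23762 - (-7)*(-10) = -23762 - 1*70 = -23762 - 70 = -23832)
(-18655 + 31683)*((-1122 - 23844)*(-13448 + x) + m) = (-18655 + 31683)*((-1122 - 23844)*(-13448 - 1172) - 23832) = 13028*(-24966*(-14620) - 23832) = 13028*(365002920 - 23832) = 13028*364979088 = 4754947558464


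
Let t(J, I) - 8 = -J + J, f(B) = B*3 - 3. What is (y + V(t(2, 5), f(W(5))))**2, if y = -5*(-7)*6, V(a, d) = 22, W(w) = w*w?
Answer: 53824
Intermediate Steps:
W(w) = w**2
f(B) = -3 + 3*B (f(B) = 3*B - 3 = -3 + 3*B)
t(J, I) = 8 (t(J, I) = 8 + (-J + J) = 8 + 0 = 8)
y = 210 (y = 35*6 = 210)
(y + V(t(2, 5), f(W(5))))**2 = (210 + 22)**2 = 232**2 = 53824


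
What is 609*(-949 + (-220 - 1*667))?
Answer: -1118124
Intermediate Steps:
609*(-949 + (-220 - 1*667)) = 609*(-949 + (-220 - 667)) = 609*(-949 - 887) = 609*(-1836) = -1118124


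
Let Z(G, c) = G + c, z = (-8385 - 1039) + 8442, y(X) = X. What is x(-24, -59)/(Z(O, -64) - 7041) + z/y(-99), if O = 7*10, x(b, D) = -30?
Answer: 460756/46431 ≈ 9.9235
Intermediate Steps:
O = 70
z = -982 (z = -9424 + 8442 = -982)
x(-24, -59)/(Z(O, -64) - 7041) + z/y(-99) = -30/((70 - 64) - 7041) - 982/(-99) = -30/(6 - 7041) - 982*(-1/99) = -30/(-7035) + 982/99 = -30*(-1/7035) + 982/99 = 2/469 + 982/99 = 460756/46431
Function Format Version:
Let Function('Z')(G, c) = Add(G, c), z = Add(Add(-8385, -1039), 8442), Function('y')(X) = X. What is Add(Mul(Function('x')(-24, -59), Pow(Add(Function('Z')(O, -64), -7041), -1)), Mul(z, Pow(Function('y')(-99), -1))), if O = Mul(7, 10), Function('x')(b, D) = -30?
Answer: Rational(460756, 46431) ≈ 9.9235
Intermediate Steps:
O = 70
z = -982 (z = Add(-9424, 8442) = -982)
Add(Mul(Function('x')(-24, -59), Pow(Add(Function('Z')(O, -64), -7041), -1)), Mul(z, Pow(Function('y')(-99), -1))) = Add(Mul(-30, Pow(Add(Add(70, -64), -7041), -1)), Mul(-982, Pow(-99, -1))) = Add(Mul(-30, Pow(Add(6, -7041), -1)), Mul(-982, Rational(-1, 99))) = Add(Mul(-30, Pow(-7035, -1)), Rational(982, 99)) = Add(Mul(-30, Rational(-1, 7035)), Rational(982, 99)) = Add(Rational(2, 469), Rational(982, 99)) = Rational(460756, 46431)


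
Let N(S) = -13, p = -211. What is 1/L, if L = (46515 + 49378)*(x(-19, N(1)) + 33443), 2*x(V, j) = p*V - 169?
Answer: 1/3391064159 ≈ 2.9489e-10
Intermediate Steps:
x(V, j) = -169/2 - 211*V/2 (x(V, j) = (-211*V - 169)/2 = (-169 - 211*V)/2 = -169/2 - 211*V/2)
L = 3391064159 (L = (46515 + 49378)*((-169/2 - 211/2*(-19)) + 33443) = 95893*((-169/2 + 4009/2) + 33443) = 95893*(1920 + 33443) = 95893*35363 = 3391064159)
1/L = 1/3391064159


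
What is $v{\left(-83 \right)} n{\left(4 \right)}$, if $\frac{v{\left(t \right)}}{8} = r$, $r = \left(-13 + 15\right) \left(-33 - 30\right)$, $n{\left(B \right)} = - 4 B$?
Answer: $16128$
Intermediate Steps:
$r = -126$ ($r = 2 \left(-63\right) = -126$)
$v{\left(t \right)} = -1008$ ($v{\left(t \right)} = 8 \left(-126\right) = -1008$)
$v{\left(-83 \right)} n{\left(4 \right)} = - 1008 \left(\left(-4\right) 4\right) = \left(-1008\right) \left(-16\right) = 16128$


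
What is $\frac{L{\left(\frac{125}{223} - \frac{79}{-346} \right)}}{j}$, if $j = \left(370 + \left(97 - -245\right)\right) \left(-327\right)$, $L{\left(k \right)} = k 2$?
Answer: $- \frac{20289}{2994039032} \approx -6.7765 \cdot 10^{-6}$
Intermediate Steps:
$L{\left(k \right)} = 2 k$
$j = -232824$ ($j = \left(370 + \left(97 + 245\right)\right) \left(-327\right) = \left(370 + 342\right) \left(-327\right) = 712 \left(-327\right) = -232824$)
$\frac{L{\left(\frac{125}{223} - \frac{79}{-346} \right)}}{j} = \frac{2 \left(\frac{125}{223} - \frac{79}{-346}\right)}{-232824} = 2 \left(125 \cdot \frac{1}{223} - - \frac{79}{346}\right) \left(- \frac{1}{232824}\right) = 2 \left(\frac{125}{223} + \frac{79}{346}\right) \left(- \frac{1}{232824}\right) = 2 \cdot \frac{60867}{77158} \left(- \frac{1}{232824}\right) = \frac{60867}{38579} \left(- \frac{1}{232824}\right) = - \frac{20289}{2994039032}$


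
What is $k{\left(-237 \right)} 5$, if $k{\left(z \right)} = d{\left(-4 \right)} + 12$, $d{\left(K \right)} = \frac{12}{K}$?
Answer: $45$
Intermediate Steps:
$k{\left(z \right)} = 9$ ($k{\left(z \right)} = \frac{12}{-4} + 12 = 12 \left(- \frac{1}{4}\right) + 12 = -3 + 12 = 9$)
$k{\left(-237 \right)} 5 = 9 \cdot 5 = 45$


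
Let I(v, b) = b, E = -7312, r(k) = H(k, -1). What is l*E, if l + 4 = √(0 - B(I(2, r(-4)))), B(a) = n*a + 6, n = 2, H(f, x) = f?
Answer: 29248 - 7312*√2 ≈ 18907.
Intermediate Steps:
r(k) = k
B(a) = 6 + 2*a (B(a) = 2*a + 6 = 6 + 2*a)
l = -4 + √2 (l = -4 + √(0 - (6 + 2*(-4))) = -4 + √(0 - (6 - 8)) = -4 + √(0 - 1*(-2)) = -4 + √(0 + 2) = -4 + √2 ≈ -2.5858)
l*E = (-4 + √2)*(-7312) = 29248 - 7312*√2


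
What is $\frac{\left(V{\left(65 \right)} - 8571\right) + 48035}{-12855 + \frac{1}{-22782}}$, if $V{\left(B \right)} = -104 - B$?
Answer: $- \frac{895218690}{292862611} \approx -3.0568$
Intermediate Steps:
$\frac{\left(V{\left(65 \right)} - 8571\right) + 48035}{-12855 + \frac{1}{-22782}} = \frac{\left(\left(-104 - 65\right) - 8571\right) + 48035}{-12855 + \frac{1}{-22782}} = \frac{\left(\left(-104 - 65\right) - 8571\right) + 48035}{-12855 - \frac{1}{22782}} = \frac{\left(-169 - 8571\right) + 48035}{- \frac{292862611}{22782}} = \left(-8740 + 48035\right) \left(- \frac{22782}{292862611}\right) = 39295 \left(- \frac{22782}{292862611}\right) = - \frac{895218690}{292862611}$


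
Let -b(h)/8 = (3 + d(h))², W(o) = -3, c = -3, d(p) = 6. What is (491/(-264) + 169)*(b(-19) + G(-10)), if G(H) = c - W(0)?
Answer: -1191375/11 ≈ -1.0831e+5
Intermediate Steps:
G(H) = 0 (G(H) = -3 - 1*(-3) = -3 + 3 = 0)
b(h) = -648 (b(h) = -8*(3 + 6)² = -8*9² = -8*81 = -648)
(491/(-264) + 169)*(b(-19) + G(-10)) = (491/(-264) + 169)*(-648 + 0) = (491*(-1/264) + 169)*(-648) = (-491/264 + 169)*(-648) = (44125/264)*(-648) = -1191375/11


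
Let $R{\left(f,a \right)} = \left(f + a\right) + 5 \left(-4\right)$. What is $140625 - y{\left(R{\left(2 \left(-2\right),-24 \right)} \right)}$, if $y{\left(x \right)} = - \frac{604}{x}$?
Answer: $\frac{1687349}{12} \approx 1.4061 \cdot 10^{5}$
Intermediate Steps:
$R{\left(f,a \right)} = -20 + a + f$ ($R{\left(f,a \right)} = \left(a + f\right) - 20 = -20 + a + f$)
$140625 - y{\left(R{\left(2 \left(-2\right),-24 \right)} \right)} = 140625 - - \frac{604}{-20 - 24 + 2 \left(-2\right)} = 140625 - - \frac{604}{-20 - 24 - 4} = 140625 - - \frac{604}{-48} = 140625 - \left(-604\right) \left(- \frac{1}{48}\right) = 140625 - \frac{151}{12} = \frac{1687349}{12}$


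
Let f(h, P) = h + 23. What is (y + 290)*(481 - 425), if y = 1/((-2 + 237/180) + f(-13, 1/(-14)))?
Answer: 9081520/559 ≈ 16246.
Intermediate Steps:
f(h, P) = 23 + h
y = 60/559 (y = 1/((-2 + 237/180) + (23 - 13)) = 1/((-2 + 237*(1/180)) + 10) = 1/((-2 + 79/60) + 10) = 1/(-41/60 + 10) = 1/(559/60) = 60/559 ≈ 0.10733)
(y + 290)*(481 - 425) = (60/559 + 290)*(481 - 425) = (162170/559)*56 = 9081520/559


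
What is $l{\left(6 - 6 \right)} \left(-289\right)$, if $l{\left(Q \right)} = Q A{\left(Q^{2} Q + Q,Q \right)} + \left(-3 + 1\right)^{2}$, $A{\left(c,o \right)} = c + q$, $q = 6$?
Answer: $-1156$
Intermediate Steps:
$A{\left(c,o \right)} = 6 + c$ ($A{\left(c,o \right)} = c + 6 = 6 + c$)
$l{\left(Q \right)} = 4 + Q \left(6 + Q + Q^{3}\right)$ ($l{\left(Q \right)} = Q \left(6 + \left(Q^{2} Q + Q\right)\right) + \left(-3 + 1\right)^{2} = Q \left(6 + \left(Q^{3} + Q\right)\right) + \left(-2\right)^{2} = Q \left(6 + \left(Q + Q^{3}\right)\right) + 4 = Q \left(6 + Q + Q^{3}\right) + 4 = 4 + Q \left(6 + Q + Q^{3}\right)$)
$l{\left(6 - 6 \right)} \left(-289\right) = \left(4 + \left(6 - 6\right) \left(6 + \left(6 - 6\right) + \left(6 - 6\right)^{3}\right)\right) \left(-289\right) = \left(4 + 0 \left(6 + 0 + 0^{3}\right)\right) \left(-289\right) = \left(4 + 0 \left(6 + 0 + 0\right)\right) \left(-289\right) = \left(4 + 0 \cdot 6\right) \left(-289\right) = \left(4 + 0\right) \left(-289\right) = 4 \left(-289\right) = -1156$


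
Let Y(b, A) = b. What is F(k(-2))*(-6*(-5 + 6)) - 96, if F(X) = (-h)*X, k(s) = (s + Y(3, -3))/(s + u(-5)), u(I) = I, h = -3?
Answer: -654/7 ≈ -93.429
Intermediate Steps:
k(s) = (3 + s)/(-5 + s) (k(s) = (s + 3)/(s - 5) = (3 + s)/(-5 + s))
F(X) = 3*X (F(X) = (-1*(-3))*X = 3*X)
F(k(-2))*(-6*(-5 + 6)) - 96 = (3*((3 - 2)/(-5 - 2)))*(-6*(-5 + 6)) - 96 = (3*(1/(-7)))*(-6*1) - 96 = (3*(-1/7*1))*(-6) - 96 = (3*(-1/7))*(-6) - 96 = -3/7*(-6) - 96 = 18/7 - 96 = -654/7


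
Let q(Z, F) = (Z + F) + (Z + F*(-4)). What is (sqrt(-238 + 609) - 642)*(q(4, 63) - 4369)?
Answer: 2921100 - 4550*sqrt(371) ≈ 2.8335e+6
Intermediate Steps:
q(Z, F) = -3*F + 2*Z (q(Z, F) = (F + Z) + (Z - 4*F) = -3*F + 2*Z)
(sqrt(-238 + 609) - 642)*(q(4, 63) - 4369) = (sqrt(-238 + 609) - 642)*((-3*63 + 2*4) - 4369) = (sqrt(371) - 642)*((-189 + 8) - 4369) = (-642 + sqrt(371))*(-181 - 4369) = (-642 + sqrt(371))*(-4550) = 2921100 - 4550*sqrt(371)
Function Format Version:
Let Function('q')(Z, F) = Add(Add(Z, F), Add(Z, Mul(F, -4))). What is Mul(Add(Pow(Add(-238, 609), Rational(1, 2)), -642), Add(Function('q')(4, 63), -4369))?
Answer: Add(2921100, Mul(-4550, Pow(371, Rational(1, 2)))) ≈ 2.8335e+6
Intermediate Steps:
Function('q')(Z, F) = Add(Mul(-3, F), Mul(2, Z)) (Function('q')(Z, F) = Add(Add(F, Z), Add(Z, Mul(-4, F))) = Add(Mul(-3, F), Mul(2, Z)))
Mul(Add(Pow(Add(-238, 609), Rational(1, 2)), -642), Add(Function('q')(4, 63), -4369)) = Mul(Add(Pow(Add(-238, 609), Rational(1, 2)), -642), Add(Add(Mul(-3, 63), Mul(2, 4)), -4369)) = Mul(Add(Pow(371, Rational(1, 2)), -642), Add(Add(-189, 8), -4369)) = Mul(Add(-642, Pow(371, Rational(1, 2))), Add(-181, -4369)) = Mul(Add(-642, Pow(371, Rational(1, 2))), -4550) = Add(2921100, Mul(-4550, Pow(371, Rational(1, 2))))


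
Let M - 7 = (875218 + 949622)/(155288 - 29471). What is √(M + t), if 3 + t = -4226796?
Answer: 4*I*√464649576439382/41939 ≈ 2055.9*I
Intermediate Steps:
t = -4226799 (t = -3 - 4226796 = -4226799)
M = 901853/41939 (M = 7 + (875218 + 949622)/(155288 - 29471) = 7 + 1824840/125817 = 7 + 1824840*(1/125817) = 7 + 608280/41939 = 901853/41939 ≈ 21.504)
√(M + t) = √(901853/41939 - 4226799) = √(-177266821408/41939) = 4*I*√464649576439382/41939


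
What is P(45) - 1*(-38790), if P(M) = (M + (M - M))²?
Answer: 40815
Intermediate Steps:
P(M) = M² (P(M) = (M + 0)² = M²)
P(45) - 1*(-38790) = 45² - 1*(-38790) = 2025 + 38790 = 40815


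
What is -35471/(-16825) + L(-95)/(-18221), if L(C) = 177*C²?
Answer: -1380545186/16135175 ≈ -85.561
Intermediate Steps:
-35471/(-16825) + L(-95)/(-18221) = -35471/(-16825) + (177*(-95)²)/(-18221) = -35471*(-1/16825) + (177*9025)*(-1/18221) = 35471/16825 + 1597425*(-1/18221) = 35471/16825 - 84075/959 = -1380545186/16135175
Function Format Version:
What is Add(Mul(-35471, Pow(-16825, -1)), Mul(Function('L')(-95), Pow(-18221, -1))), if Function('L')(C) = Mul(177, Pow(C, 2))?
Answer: Rational(-1380545186, 16135175) ≈ -85.561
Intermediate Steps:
Add(Mul(-35471, Pow(-16825, -1)), Mul(Function('L')(-95), Pow(-18221, -1))) = Add(Mul(-35471, Pow(-16825, -1)), Mul(Mul(177, Pow(-95, 2)), Pow(-18221, -1))) = Add(Mul(-35471, Rational(-1, 16825)), Mul(Mul(177, 9025), Rational(-1, 18221))) = Add(Rational(35471, 16825), Mul(1597425, Rational(-1, 18221))) = Add(Rational(35471, 16825), Rational(-84075, 959)) = Rational(-1380545186, 16135175)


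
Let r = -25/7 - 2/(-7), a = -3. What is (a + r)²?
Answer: 1936/49 ≈ 39.510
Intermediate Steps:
r = -23/7 (r = -25*⅐ - 2*(-⅐) = -25/7 + 2/7 = -23/7 ≈ -3.2857)
(a + r)² = (-3 - 23/7)² = (-44/7)² = 1936/49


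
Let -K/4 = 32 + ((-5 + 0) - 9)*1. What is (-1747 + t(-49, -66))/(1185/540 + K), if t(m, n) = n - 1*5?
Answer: 65448/2513 ≈ 26.044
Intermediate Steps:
t(m, n) = -5 + n (t(m, n) = n - 5 = -5 + n)
K = -72 (K = -4*(32 + ((-5 + 0) - 9)*1) = -4*(32 + (-5 - 9)*1) = -4*(32 - 14*1) = -4*(32 - 14) = -4*18 = -72)
(-1747 + t(-49, -66))/(1185/540 + K) = (-1747 + (-5 - 66))/(1185/540 - 72) = (-1747 - 71)/(1185*(1/540) - 72) = -1818/(79/36 - 72) = -1818/(-2513/36) = -1818*(-36/2513) = 65448/2513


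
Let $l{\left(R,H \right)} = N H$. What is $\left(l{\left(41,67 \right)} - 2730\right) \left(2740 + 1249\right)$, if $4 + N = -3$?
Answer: $-12760811$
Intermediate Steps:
$N = -7$ ($N = -4 - 3 = -7$)
$l{\left(R,H \right)} = - 7 H$
$\left(l{\left(41,67 \right)} - 2730\right) \left(2740 + 1249\right) = \left(\left(-7\right) 67 - 2730\right) \left(2740 + 1249\right) = \left(-469 - 2730\right) 3989 = \left(-3199\right) 3989 = -12760811$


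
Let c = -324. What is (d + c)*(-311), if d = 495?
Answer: -53181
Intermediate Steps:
(d + c)*(-311) = (495 - 324)*(-311) = 171*(-311) = -53181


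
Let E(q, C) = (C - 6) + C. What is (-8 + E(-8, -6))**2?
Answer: 676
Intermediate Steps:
E(q, C) = -6 + 2*C (E(q, C) = (-6 + C) + C = -6 + 2*C)
(-8 + E(-8, -6))**2 = (-8 + (-6 + 2*(-6)))**2 = (-8 + (-6 - 12))**2 = (-8 - 18)**2 = (-26)**2 = 676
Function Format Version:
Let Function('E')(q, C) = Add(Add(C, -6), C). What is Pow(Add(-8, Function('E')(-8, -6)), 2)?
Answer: 676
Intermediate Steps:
Function('E')(q, C) = Add(-6, Mul(2, C)) (Function('E')(q, C) = Add(Add(-6, C), C) = Add(-6, Mul(2, C)))
Pow(Add(-8, Function('E')(-8, -6)), 2) = Pow(Add(-8, Add(-6, Mul(2, -6))), 2) = Pow(Add(-8, Add(-6, -12)), 2) = Pow(Add(-8, -18), 2) = Pow(-26, 2) = 676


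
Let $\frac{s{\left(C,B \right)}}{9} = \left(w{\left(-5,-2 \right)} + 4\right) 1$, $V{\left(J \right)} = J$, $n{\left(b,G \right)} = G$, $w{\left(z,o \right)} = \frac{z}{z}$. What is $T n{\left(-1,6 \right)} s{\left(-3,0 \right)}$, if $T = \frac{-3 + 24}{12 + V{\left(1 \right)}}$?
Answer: $\frac{5670}{13} \approx 436.15$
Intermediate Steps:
$w{\left(z,o \right)} = 1$
$T = \frac{21}{13}$ ($T = \frac{-3 + 24}{12 + 1} = \frac{21}{13} \approx 1.6154$)
$s{\left(C,B \right)} = 45$ ($s{\left(C,B \right)} = 9 \left(1 + 4\right) 1 = 9 \cdot 5 \cdot 1 = 9 \cdot 5 = 45$)
$T n{\left(-1,6 \right)} s{\left(-3,0 \right)} = \frac{21}{13} \cdot 6 \cdot 45 = \frac{126}{13} \cdot 45 = \frac{5670}{13}$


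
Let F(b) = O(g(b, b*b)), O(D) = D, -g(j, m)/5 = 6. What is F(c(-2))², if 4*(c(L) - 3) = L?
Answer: 900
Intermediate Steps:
g(j, m) = -30 (g(j, m) = -5*6 = -30)
c(L) = 3 + L/4
F(b) = -30
F(c(-2))² = (-30)² = 900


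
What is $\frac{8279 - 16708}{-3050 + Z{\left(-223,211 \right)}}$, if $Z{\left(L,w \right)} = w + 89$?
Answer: $\frac{8429}{2750} \approx 3.0651$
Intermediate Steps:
$Z{\left(L,w \right)} = 89 + w$
$\frac{8279 - 16708}{-3050 + Z{\left(-223,211 \right)}} = \frac{8279 - 16708}{-3050 + \left(89 + 211\right)} = - \frac{8429}{-3050 + 300} = - \frac{8429}{-2750} = \left(-8429\right) \left(- \frac{1}{2750}\right) = \frac{8429}{2750}$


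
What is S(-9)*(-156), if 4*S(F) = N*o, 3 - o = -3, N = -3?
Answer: 702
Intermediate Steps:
o = 6 (o = 3 - 1*(-3) = 3 + 3 = 6)
S(F) = -9/2 (S(F) = (-3*6)/4 = (¼)*(-18) = -9/2)
S(-9)*(-156) = -9/2*(-156) = 702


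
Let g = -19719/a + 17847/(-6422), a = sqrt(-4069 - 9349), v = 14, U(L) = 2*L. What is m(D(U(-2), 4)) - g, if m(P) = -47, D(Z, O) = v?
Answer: -283987/6422 - 19719*I*sqrt(13418)/13418 ≈ -44.221 - 170.23*I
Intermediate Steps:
D(Z, O) = 14
a = I*sqrt(13418) (a = sqrt(-13418) = I*sqrt(13418) ≈ 115.84*I)
g = -17847/6422 + 19719*I*sqrt(13418)/13418 (g = -19719*(-I*sqrt(13418)/13418) + 17847/(-6422) = -(-19719)*I*sqrt(13418)/13418 + 17847*(-1/6422) = 19719*I*sqrt(13418)/13418 - 17847/6422 = -17847/6422 + 19719*I*sqrt(13418)/13418 ≈ -2.779 + 170.23*I)
m(D(U(-2), 4)) - g = -47 - (-17847/6422 + 19719*I*sqrt(13418)/13418) = -47 + (17847/6422 - 19719*I*sqrt(13418)/13418) = -283987/6422 - 19719*I*sqrt(13418)/13418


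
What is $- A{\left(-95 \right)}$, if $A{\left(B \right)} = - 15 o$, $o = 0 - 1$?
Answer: $-15$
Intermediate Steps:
$o = -1$
$A{\left(B \right)} = 15$ ($A{\left(B \right)} = \left(-15\right) \left(-1\right) = 15$)
$- A{\left(-95 \right)} = \left(-1\right) 15 = -15$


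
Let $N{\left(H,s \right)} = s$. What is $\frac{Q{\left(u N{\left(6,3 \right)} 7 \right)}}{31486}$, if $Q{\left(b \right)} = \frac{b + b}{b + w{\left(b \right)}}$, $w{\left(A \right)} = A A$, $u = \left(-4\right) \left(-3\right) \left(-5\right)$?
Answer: $- \frac{1}{19820437} \approx -5.0453 \cdot 10^{-8}$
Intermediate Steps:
$u = -60$ ($u = 12 \left(-5\right) = -60$)
$w{\left(A \right)} = A^{2}$
$Q{\left(b \right)} = \frac{2 b}{b + b^{2}}$ ($Q{\left(b \right)} = \frac{b + b}{b + b^{2}} = \frac{2 b}{b + b^{2}}$)
$\frac{Q{\left(u N{\left(6,3 \right)} 7 \right)}}{31486} = \frac{2 \frac{1}{1 + \left(-60\right) 3 \cdot 7}}{31486} = \frac{2}{1 - 1260} \cdot \frac{1}{31486} = \frac{2}{-1259} \cdot \frac{1}{31486} = 2 \left(- \frac{1}{1259}\right) \frac{1}{31486} = \left(- \frac{2}{1259}\right) \frac{1}{31486} = - \frac{1}{19820437}$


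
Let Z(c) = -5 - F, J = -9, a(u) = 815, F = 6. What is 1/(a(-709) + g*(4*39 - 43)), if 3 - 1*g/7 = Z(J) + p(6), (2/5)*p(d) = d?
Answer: 1/24 ≈ 0.041667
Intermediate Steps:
p(d) = 5*d/2
Z(c) = -11 (Z(c) = -5 - 1*6 = -5 - 6 = -11)
g = -7 (g = 21 - 7*(-11 + (5/2)*6) = 21 - 7*(-11 + 15) = 21 - 7*4 = 21 - 28 = -7)
1/(a(-709) + g*(4*39 - 43)) = 1/(815 - 7*(4*39 - 43)) = 1/(815 - 7*(156 - 43)) = 1/(815 - 7*113) = 1/(815 - 791) = 1/24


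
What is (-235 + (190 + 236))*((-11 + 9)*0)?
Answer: 0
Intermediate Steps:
(-235 + (190 + 236))*((-11 + 9)*0) = (-235 + 426)*(-2*0) = 191*0 = 0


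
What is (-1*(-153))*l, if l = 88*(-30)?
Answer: -403920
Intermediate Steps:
l = -2640
(-1*(-153))*l = -1*(-153)*(-2640) = 153*(-2640) = -403920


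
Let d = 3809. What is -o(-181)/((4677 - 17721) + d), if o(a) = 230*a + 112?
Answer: -41518/9235 ≈ -4.4957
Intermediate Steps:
o(a) = 112 + 230*a
-o(-181)/((4677 - 17721) + d) = -(112 + 230*(-181))/((4677 - 17721) + 3809) = -(112 - 41630)/(-13044 + 3809) = -(-41518)/(-9235) = -(-41518)*(-1)/9235 = -1*41518/9235 = -41518/9235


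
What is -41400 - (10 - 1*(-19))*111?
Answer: -44619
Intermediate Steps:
-41400 - (10 - 1*(-19))*111 = -41400 - (10 + 19)*111 = -41400 - 29*111 = -41400 - 1*3219 = -41400 - 3219 = -44619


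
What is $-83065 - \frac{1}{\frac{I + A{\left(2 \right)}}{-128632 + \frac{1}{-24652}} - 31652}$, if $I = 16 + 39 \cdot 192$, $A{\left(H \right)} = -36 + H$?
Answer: $- \frac{1667443780480642447}{20073963535964} \approx -83065.0$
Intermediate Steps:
$I = 7504$ ($I = 16 + 7488 = 7504$)
$-83065 - \frac{1}{\frac{I + A{\left(2 \right)}}{-128632 + \frac{1}{-24652}} - 31652} = -83065 - \frac{1}{\frac{7504 + \left(-36 + 2\right)}{-128632 + \frac{1}{-24652}} - 31652} = -83065 - \frac{1}{\frac{7504 - 34}{-128632 - \frac{1}{24652}} - 31652} = -83065 - \frac{1}{\frac{7470}{- \frac{3171036065}{24652}} - 31652} = -83065 - \frac{1}{7470 \left(- \frac{24652}{3171036065}\right) - 31652} = -83065 - \frac{1}{- \frac{36830088}{634207213} - 31652} = -83065 - \frac{1}{- \frac{20073963535964}{634207213}} = -83065 - - \frac{634207213}{20073963535964} = -83065 + \frac{634207213}{20073963535964} = - \frac{1667443780480642447}{20073963535964}$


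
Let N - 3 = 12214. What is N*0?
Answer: 0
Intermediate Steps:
N = 12217 (N = 3 + 12214 = 12217)
N*0 = 12217*0 = 0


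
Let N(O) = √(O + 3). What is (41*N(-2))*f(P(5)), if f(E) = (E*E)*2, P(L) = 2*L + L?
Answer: 18450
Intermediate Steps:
P(L) = 3*L
f(E) = 2*E² (f(E) = E²*2 = 2*E²)
N(O) = √(3 + O)
(41*N(-2))*f(P(5)) = (41*√(3 - 2))*(2*(3*5)²) = (41*√1)*(2*15²) = (41*1)*(2*225) = 41*450 = 18450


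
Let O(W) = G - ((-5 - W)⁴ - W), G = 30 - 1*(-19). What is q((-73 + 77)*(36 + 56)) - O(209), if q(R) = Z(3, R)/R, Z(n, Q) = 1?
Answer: 771796595745/368 ≈ 2.0973e+9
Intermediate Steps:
G = 49 (G = 30 + 19 = 49)
O(W) = 49 + W - (-5 - W)⁴ (O(W) = 49 - ((-5 - W)⁴ - W) = 49 + (W - (-5 - W)⁴) = 49 + W - (-5 - W)⁴)
q(R) = 1/R
q((-73 + 77)*(36 + 56)) - O(209) = 1/((-73 + 77)*(36 + 56)) - (49 + 209 - (5 + 209)⁴) = 1/(4*92) - (49 + 209 - 1*214⁴) = 1/368 - (49 + 209 - 1*2097273616) = 1/368 - (49 + 209 - 2097273616) = 1/368 - 1*(-2097273358) = 1/368 + 2097273358 = 771796595745/368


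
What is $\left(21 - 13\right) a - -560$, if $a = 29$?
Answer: $792$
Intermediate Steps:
$\left(21 - 13\right) a - -560 = \left(21 - 13\right) 29 - -560 = 8 \cdot 29 + 560 = 232 + 560 = 792$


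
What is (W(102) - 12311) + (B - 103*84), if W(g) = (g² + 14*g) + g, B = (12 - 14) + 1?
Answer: -9030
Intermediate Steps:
B = -1 (B = -2 + 1 = -1)
W(g) = g² + 15*g
(W(102) - 12311) + (B - 103*84) = (102*(15 + 102) - 12311) + (-1 - 103*84) = (102*117 - 12311) + (-1 - 8652) = (11934 - 12311) - 8653 = -377 - 8653 = -9030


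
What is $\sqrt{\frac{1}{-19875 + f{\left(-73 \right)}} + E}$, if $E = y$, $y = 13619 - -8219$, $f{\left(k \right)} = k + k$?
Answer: $\frac{\sqrt{8753553530537}}{20021} \approx 147.78$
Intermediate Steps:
$f{\left(k \right)} = 2 k$
$y = 21838$ ($y = 13619 + 8219 = 21838$)
$E = 21838$
$\sqrt{\frac{1}{-19875 + f{\left(-73 \right)}} + E} = \sqrt{\frac{1}{-19875 + 2 \left(-73\right)} + 21838} = \sqrt{\frac{1}{-19875 - 146} + 21838} = \sqrt{\frac{1}{-20021} + 21838} = \sqrt{- \frac{1}{20021} + 21838} = \sqrt{\frac{437218597}{20021}} = \frac{\sqrt{8753553530537}}{20021}$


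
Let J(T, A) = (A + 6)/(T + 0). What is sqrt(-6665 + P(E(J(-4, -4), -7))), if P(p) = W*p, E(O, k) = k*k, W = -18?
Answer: I*sqrt(7547) ≈ 86.874*I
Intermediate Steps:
J(T, A) = (6 + A)/T
E(O, k) = k**2
P(p) = -18*p
sqrt(-6665 + P(E(J(-4, -4), -7))) = sqrt(-6665 - 18*(-7)**2) = sqrt(-6665 - 18*49) = sqrt(-6665 - 882) = sqrt(-7547) = I*sqrt(7547)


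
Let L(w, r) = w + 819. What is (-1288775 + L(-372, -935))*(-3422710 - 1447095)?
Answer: 6273906136040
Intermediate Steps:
L(w, r) = 819 + w
(-1288775 + L(-372, -935))*(-3422710 - 1447095) = (-1288775 + (819 - 372))*(-3422710 - 1447095) = (-1288775 + 447)*(-4869805) = -1288328*(-4869805) = 6273906136040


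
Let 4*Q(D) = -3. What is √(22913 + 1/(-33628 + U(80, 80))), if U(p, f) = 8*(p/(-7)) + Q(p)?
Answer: √20425737623129805/944165 ≈ 151.37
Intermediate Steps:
Q(D) = -¾ (Q(D) = (¼)*(-3) = -¾)
U(p, f) = -¾ - 8*p/7 (U(p, f) = 8*(p/(-7)) - ¾ = 8*(p*(-⅐)) - ¾ = 8*(-p/7) - ¾ = -8*p/7 - ¾ = -¾ - 8*p/7)
√(22913 + 1/(-33628 + U(80, 80))) = √(22913 + 1/(-33628 + (-¾ - 8/7*80))) = √(22913 + 1/(-33628 + (-¾ - 640/7))) = √(22913 + 1/(-33628 - 2581/28)) = √(22913 + 1/(-944165/28)) = √(22913 - 28/944165) = √(21633652617/944165) = √20425737623129805/944165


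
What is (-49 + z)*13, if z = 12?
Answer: -481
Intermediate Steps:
(-49 + z)*13 = (-49 + 12)*13 = -37*13 = -481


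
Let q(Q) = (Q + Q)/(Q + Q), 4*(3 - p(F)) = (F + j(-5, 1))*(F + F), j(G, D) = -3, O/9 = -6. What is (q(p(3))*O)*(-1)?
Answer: 54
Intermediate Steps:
O = -54 (O = 9*(-6) = -54)
p(F) = 3 - F*(-3 + F)/2 (p(F) = 3 - (F - 3)*(F + F)/4 = 3 - (-3 + F)*2*F/4 = 3 - F*(-3 + F)/2)
q(Q) = 1 (q(Q) = (2*Q)/((2*Q)) = (2*Q)*(1/(2*Q)) = 1)
(q(p(3))*O)*(-1) = (1*(-54))*(-1) = -54*(-1) = 54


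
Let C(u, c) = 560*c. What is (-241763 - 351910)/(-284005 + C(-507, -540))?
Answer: 593673/586405 ≈ 1.0124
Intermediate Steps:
(-241763 - 351910)/(-284005 + C(-507, -540)) = (-241763 - 351910)/(-284005 + 560*(-540)) = -593673/(-284005 - 302400) = -593673/(-586405) = -593673*(-1/586405) = 593673/586405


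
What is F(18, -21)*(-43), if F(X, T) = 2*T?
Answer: 1806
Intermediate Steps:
F(18, -21)*(-43) = (2*(-21))*(-43) = -42*(-43) = 1806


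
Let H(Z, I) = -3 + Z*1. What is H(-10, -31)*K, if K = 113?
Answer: -1469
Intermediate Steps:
H(Z, I) = -3 + Z
H(-10, -31)*K = (-3 - 10)*113 = -13*113 = -1469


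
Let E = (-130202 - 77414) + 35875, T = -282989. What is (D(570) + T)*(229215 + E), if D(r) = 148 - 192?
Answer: -16267038642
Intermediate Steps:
D(r) = -44
E = -171741 (E = -207616 + 35875 = -171741)
(D(570) + T)*(229215 + E) = (-44 - 282989)*(229215 - 171741) = -283033*57474 = -16267038642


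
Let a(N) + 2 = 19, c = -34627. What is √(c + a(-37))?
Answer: I*√34610 ≈ 186.04*I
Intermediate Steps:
a(N) = 17 (a(N) = -2 + 19 = 17)
√(c + a(-37)) = √(-34627 + 17) = √(-34610) = I*√34610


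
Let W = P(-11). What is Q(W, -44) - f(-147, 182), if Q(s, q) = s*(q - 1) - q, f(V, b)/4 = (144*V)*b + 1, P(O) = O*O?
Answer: 15404899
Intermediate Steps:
P(O) = O²
W = 121 (W = (-11)² = 121)
f(V, b) = 4 + 576*V*b (f(V, b) = 4*((144*V)*b + 1) = 4*(144*V*b + 1) = 4*(1 + 144*V*b) = 4 + 576*V*b)
Q(s, q) = -q + s*(-1 + q) (Q(s, q) = s*(-1 + q) - q = -q + s*(-1 + q))
Q(W, -44) - f(-147, 182) = (-1*(-44) - 1*121 - 44*121) - (4 + 576*(-147)*182) = (44 - 121 - 5324) - (4 - 15410304) = -5401 - 1*(-15410300) = -5401 + 15410300 = 15404899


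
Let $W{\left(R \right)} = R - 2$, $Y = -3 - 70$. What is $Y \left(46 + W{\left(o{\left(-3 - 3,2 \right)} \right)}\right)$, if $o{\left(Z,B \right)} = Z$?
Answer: $-2774$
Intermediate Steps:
$Y = -73$ ($Y = -3 - 70 = -73$)
$W{\left(R \right)} = -2 + R$
$Y \left(46 + W{\left(o{\left(-3 - 3,2 \right)} \right)}\right) = - 73 \left(46 - 8\right) = \left(-73\right) 38 = -2774$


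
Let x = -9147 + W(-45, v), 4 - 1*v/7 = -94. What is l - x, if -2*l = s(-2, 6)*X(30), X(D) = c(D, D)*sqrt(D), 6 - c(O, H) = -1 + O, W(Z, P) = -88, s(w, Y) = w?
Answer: 9235 - 23*sqrt(30) ≈ 9109.0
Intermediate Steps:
v = 686 (v = 28 - 7*(-94) = 28 + 658 = 686)
c(O, H) = 7 - O (c(O, H) = 6 - (-1 + O) = 6 + (1 - O) = 7 - O)
X(D) = sqrt(D)*(7 - D) (X(D) = (7 - D)*sqrt(D) = sqrt(D)*(7 - D))
x = -9235 (x = -9147 - 88 = -9235)
l = -23*sqrt(30) (l = -(-1)*sqrt(30)*(7 - 1*30) = -(-1)*sqrt(30)*(7 - 30) = -(-1)*sqrt(30)*(-23) = -(-1)*(-23*sqrt(30)) = -23*sqrt(30) ≈ -125.98)
l - x = -23*sqrt(30) - 1*(-9235) = -23*sqrt(30) + 9235 = 9235 - 23*sqrt(30)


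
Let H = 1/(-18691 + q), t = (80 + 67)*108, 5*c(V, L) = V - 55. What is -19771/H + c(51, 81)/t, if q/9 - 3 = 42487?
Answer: -142707148285906/19845 ≈ -7.1911e+9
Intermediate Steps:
c(V, L) = -11 + V/5 (c(V, L) = (V - 55)/5 = (-55 + V)/5 = -11 + V/5)
t = 15876 (t = 147*108 = 15876)
q = 382410 (q = 27 + 9*42487 = 27 + 382383 = 382410)
H = 1/363719 (H = 1/(-18691 + 382410) = 1/363719 ≈ 2.7494e-6)
-19771/H + c(51, 81)/t = -19771/1/363719 + (-11 + (⅕)*51)/15876 = -19771*363719 + (-11 + 51/5)*(1/15876) = -7191088349 - ⅘*1/15876 = -7191088349 - 1/19845 = -142707148285906/19845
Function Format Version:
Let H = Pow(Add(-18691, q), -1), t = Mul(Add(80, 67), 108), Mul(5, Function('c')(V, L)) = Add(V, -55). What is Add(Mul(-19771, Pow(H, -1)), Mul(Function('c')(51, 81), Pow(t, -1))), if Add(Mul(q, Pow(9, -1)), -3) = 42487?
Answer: Rational(-142707148285906, 19845) ≈ -7.1911e+9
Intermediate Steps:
Function('c')(V, L) = Add(-11, Mul(Rational(1, 5), V)) (Function('c')(V, L) = Mul(Rational(1, 5), Add(V, -55)) = Mul(Rational(1, 5), Add(-55, V)) = Add(-11, Mul(Rational(1, 5), V)))
t = 15876 (t = Mul(147, 108) = 15876)
q = 382410 (q = Add(27, Mul(9, 42487)) = Add(27, 382383) = 382410)
H = Rational(1, 363719) (H = Pow(Add(-18691, 382410), -1) = Pow(363719, -1) = Rational(1, 363719) ≈ 2.7494e-6)
Add(Mul(-19771, Pow(H, -1)), Mul(Function('c')(51, 81), Pow(t, -1))) = Add(Mul(-19771, Pow(Rational(1, 363719), -1)), Mul(Add(-11, Mul(Rational(1, 5), 51)), Pow(15876, -1))) = Add(Mul(-19771, 363719), Mul(Add(-11, Rational(51, 5)), Rational(1, 15876))) = Add(-7191088349, Mul(Rational(-4, 5), Rational(1, 15876))) = Add(-7191088349, Rational(-1, 19845)) = Rational(-142707148285906, 19845)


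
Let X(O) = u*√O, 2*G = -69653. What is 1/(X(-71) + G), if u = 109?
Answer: -139306/4854914613 - 436*I*√71/4854914613 ≈ -2.8694e-5 - 7.5672e-7*I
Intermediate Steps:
G = -69653/2 (G = (½)*(-69653) = -69653/2 ≈ -34827.)
X(O) = 109*√O
1/(X(-71) + G) = 1/(109*√(-71) - 69653/2) = 1/(109*(I*√71) - 69653/2) = 1/(109*I*√71 - 69653/2) = 1/(-69653/2 + 109*I*√71)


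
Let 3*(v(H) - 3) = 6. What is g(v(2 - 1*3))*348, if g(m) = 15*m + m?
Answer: 27840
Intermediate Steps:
v(H) = 5 (v(H) = 3 + (⅓)*6 = 3 + 2 = 5)
g(m) = 16*m
g(v(2 - 1*3))*348 = (16*5)*348 = 80*348 = 27840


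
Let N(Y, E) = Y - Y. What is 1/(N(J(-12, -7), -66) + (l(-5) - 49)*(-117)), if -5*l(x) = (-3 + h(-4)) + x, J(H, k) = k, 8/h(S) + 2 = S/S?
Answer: 5/26793 ≈ 0.00018662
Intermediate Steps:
h(S) = -8 (h(S) = 8/(-2 + S/S) = 8/(-2 + 1) = 8/(-1) = 8*(-1) = -8)
N(Y, E) = 0
l(x) = 11/5 - x/5 (l(x) = -((-3 - 8) + x)/5 = -(-11 + x)/5 = 11/5 - x/5)
1/(N(J(-12, -7), -66) + (l(-5) - 49)*(-117)) = 1/(0 + ((11/5 - ⅕*(-5)) - 49)*(-117)) = 1/(0 + ((11/5 + 1) - 49)*(-117)) = 1/(0 + (16/5 - 49)*(-117)) = 1/(0 - 229/5*(-117)) = 1/(0 + 26793/5) = 1/(26793/5) = 5/26793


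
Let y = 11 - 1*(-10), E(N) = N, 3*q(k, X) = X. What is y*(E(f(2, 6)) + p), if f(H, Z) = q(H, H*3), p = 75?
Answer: 1617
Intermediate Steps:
q(k, X) = X/3
f(H, Z) = H (f(H, Z) = (H*3)/3 = (3*H)/3 = H)
y = 21 (y = 11 + 10 = 21)
y*(E(f(2, 6)) + p) = 21*(2 + 75) = 21*77 = 1617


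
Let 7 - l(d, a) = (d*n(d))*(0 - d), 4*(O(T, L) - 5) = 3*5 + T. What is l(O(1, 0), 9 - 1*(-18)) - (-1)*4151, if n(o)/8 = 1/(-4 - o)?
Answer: 53406/13 ≈ 4108.2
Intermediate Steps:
n(o) = 8/(-4 - o)
O(T, L) = 35/4 + T/4 (O(T, L) = 5 + (3*5 + T)/4 = 5 + (15 + T)/4 = 5 + (15/4 + T/4) = 35/4 + T/4)
l(d, a) = 7 - 8*d**2/(4 + d) (l(d, a) = 7 - d*(-8/(4 + d))*(0 - d) = 7 - (-8*d/(4 + d))*(-d) = 7 - 8*d**2/(4 + d))
l(O(1, 0), 9 - 1*(-18)) - (-1)*4151 = (28 - 8*(35/4 + (1/4)*1)**2 + 7*(35/4 + (1/4)*1))/(4 + (35/4 + (1/4)*1)) - (-1)*4151 = (28 - 8*(35/4 + 1/4)**2 + 7*(35/4 + 1/4))/(4 + (35/4 + 1/4)) - 1*(-4151) = (28 - 8*9**2 + 7*9)/(4 + 9) + 4151 = (28 - 8*81 + 63)/13 + 4151 = (28 - 648 + 63)/13 + 4151 = (1/13)*(-557) + 4151 = -557/13 + 4151 = 53406/13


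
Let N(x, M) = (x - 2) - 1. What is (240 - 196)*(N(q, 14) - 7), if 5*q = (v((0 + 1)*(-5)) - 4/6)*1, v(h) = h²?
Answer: -3388/15 ≈ -225.87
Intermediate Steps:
q = 73/15 (q = ((((0 + 1)*(-5))² - 4/6)*1)/5 = (((1*(-5))² - 4*⅙)*1)/5 = (((-5)² - ⅔)*1)/5 = ((25 - ⅔)*1)/5 = ((73/3)*1)/5 = (⅕)*(73/3) = 73/15 ≈ 4.8667)
N(x, M) = -3 + x (N(x, M) = (-2 + x) - 1 = -3 + x)
(240 - 196)*(N(q, 14) - 7) = (240 - 196)*((-3 + 73/15) - 7) = 44*(28/15 - 7) = 44*(-77/15) = -3388/15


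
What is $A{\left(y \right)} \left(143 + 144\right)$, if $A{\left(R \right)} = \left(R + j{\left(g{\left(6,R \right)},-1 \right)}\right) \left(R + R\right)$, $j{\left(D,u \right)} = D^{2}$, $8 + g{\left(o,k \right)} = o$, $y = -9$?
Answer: $25830$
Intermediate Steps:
$g{\left(o,k \right)} = -8 + o$
$A{\left(R \right)} = 2 R \left(4 + R\right)$ ($A{\left(R \right)} = \left(R + \left(-8 + 6\right)^{2}\right) \left(R + R\right) = \left(R + \left(-2\right)^{2}\right) 2 R = \left(R + 4\right) 2 R = \left(4 + R\right) 2 R = 2 R \left(4 + R\right)$)
$A{\left(y \right)} \left(143 + 144\right) = 2 \left(-9\right) \left(4 - 9\right) \left(143 + 144\right) = 2 \left(-9\right) \left(-5\right) 287 = 90 \cdot 287 = 25830$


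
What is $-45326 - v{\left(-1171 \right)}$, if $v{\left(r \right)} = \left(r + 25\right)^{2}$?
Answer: $-1358642$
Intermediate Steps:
$v{\left(r \right)} = \left(25 + r\right)^{2}$
$-45326 - v{\left(-1171 \right)} = -45326 - \left(25 - 1171\right)^{2} = -45326 - \left(-1146\right)^{2} = -45326 - 1313316 = -1358642$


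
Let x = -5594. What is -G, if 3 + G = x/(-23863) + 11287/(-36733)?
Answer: 2693536016/876559579 ≈ 3.0728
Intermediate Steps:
G = -2693536016/876559579 (G = -3 + (-5594/(-23863) + 11287/(-36733)) = -3 + (-5594*(-1/23863) + 11287*(-1/36733)) = -3 + (5594/23863 - 11287/36733) = -3 - 63857279/876559579 = -2693536016/876559579 ≈ -3.0728)
-G = -1*(-2693536016/876559579) = 2693536016/876559579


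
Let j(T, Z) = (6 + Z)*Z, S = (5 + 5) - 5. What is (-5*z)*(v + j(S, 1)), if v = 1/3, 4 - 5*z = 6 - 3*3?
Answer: -154/3 ≈ -51.333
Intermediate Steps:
S = 5 (S = 10 - 5 = 5)
j(T, Z) = Z*(6 + Z)
z = 7/5 (z = 4/5 - (6 - 3*3)/5 = 4/5 - (6 - 9)/5 = 4/5 - 1/5*(-3) = 4/5 + 3/5 = 7/5 ≈ 1.4000)
v = 1/3 ≈ 0.33333
(-5*z)*(v + j(S, 1)) = (-5*7/5)*(1/3 + 1*(6 + 1)) = -7*(1/3 + 1*7) = -7*(1/3 + 7) = -7*22/3 = -154/3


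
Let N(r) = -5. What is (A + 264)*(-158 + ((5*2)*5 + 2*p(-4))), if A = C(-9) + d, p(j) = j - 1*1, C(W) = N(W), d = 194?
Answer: -53454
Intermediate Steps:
C(W) = -5
p(j) = -1 + j (p(j) = j - 1 = -1 + j)
A = 189 (A = -5 + 194 = 189)
(A + 264)*(-158 + ((5*2)*5 + 2*p(-4))) = (189 + 264)*(-158 + ((5*2)*5 + 2*(-1 - 4))) = 453*(-158 + (10*5 + 2*(-5))) = 453*(-158 + (50 - 10)) = 453*(-158 + 40) = 453*(-118) = -53454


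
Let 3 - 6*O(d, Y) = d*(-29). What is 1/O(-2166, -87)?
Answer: -2/20937 ≈ -9.5525e-5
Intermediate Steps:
O(d, Y) = ½ + 29*d/6 (O(d, Y) = ½ - d*(-29)/6 = ½ - (-29)*d/6 = ½ + 29*d/6)
1/O(-2166, -87) = 1/(½ + (29/6)*(-2166)) = 1/(½ - 10469) = 1/(-20937/2) = -2/20937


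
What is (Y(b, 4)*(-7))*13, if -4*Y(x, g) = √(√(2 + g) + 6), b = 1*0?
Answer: 91*√(6 + √6)/4 ≈ 66.130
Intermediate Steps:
b = 0
Y(x, g) = -√(6 + √(2 + g))/4 (Y(x, g) = -√(√(2 + g) + 6)/4 = -√(6 + √(2 + g))/4)
(Y(b, 4)*(-7))*13 = (-√(6 + √(2 + 4))/4*(-7))*13 = (-√(6 + √6)/4*(-7))*13 = (7*√(6 + √6)/4)*13 = 91*√(6 + √6)/4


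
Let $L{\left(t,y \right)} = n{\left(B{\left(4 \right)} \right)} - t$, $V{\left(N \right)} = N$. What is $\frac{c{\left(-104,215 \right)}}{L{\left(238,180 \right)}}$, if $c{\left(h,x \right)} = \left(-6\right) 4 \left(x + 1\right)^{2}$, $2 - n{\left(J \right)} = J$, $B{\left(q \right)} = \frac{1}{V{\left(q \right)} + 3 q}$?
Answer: $\frac{5971968}{1259} \approx 4743.4$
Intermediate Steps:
$B{\left(q \right)} = \frac{1}{4 q}$ ($B{\left(q \right)} = \frac{1}{q + 3 q} = \frac{1}{4 q}$)
$n{\left(J \right)} = 2 - J$
$L{\left(t,y \right)} = \frac{31}{16} - t$ ($L{\left(t,y \right)} = \left(2 - \frac{1}{4 \cdot 4}\right) - t = \left(2 - \frac{1}{4} \cdot \frac{1}{4}\right) - t = \left(2 - \frac{1}{16}\right) - t = \frac{31}{16} - t$)
$c{\left(h,x \right)} = - 24 \left(1 + x\right)^{2}$
$\frac{c{\left(-104,215 \right)}}{L{\left(238,180 \right)}} = \frac{\left(-24\right) \left(1 + 215\right)^{2}}{\frac{31}{16} - 238} = \frac{\left(-24\right) 216^{2}}{\frac{31}{16} - 238} = \frac{\left(-24\right) 46656}{- \frac{3777}{16}} = \left(-1119744\right) \left(- \frac{16}{3777}\right) = \frac{5971968}{1259}$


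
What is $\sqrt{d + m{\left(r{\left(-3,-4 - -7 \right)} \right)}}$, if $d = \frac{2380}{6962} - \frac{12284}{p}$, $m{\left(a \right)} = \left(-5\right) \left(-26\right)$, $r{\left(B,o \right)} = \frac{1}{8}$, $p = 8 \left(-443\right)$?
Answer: $\frac{\sqrt{365639858906}}{52274} \approx 11.568$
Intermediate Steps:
$p = -3544$
$r{\left(B,o \right)} = \frac{1}{8}$
$m{\left(a \right)} = 130$
$d = \frac{11744491}{3084166}$ ($d = \frac{2380}{6962} - \frac{12284}{-3544} = 2380 \cdot \frac{1}{6962} - - \frac{3071}{886} = \frac{1190}{3481} + \frac{3071}{886} = \frac{11744491}{3084166} \approx 3.808$)
$\sqrt{d + m{\left(r{\left(-3,-4 - -7 \right)} \right)}} = \sqrt{\frac{11744491}{3084166} + 130} = \sqrt{\frac{412686071}{3084166}} = \frac{\sqrt{365639858906}}{52274}$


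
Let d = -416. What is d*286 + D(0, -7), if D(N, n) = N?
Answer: -118976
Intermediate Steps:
d*286 + D(0, -7) = -416*286 + 0 = -118976 + 0 = -118976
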